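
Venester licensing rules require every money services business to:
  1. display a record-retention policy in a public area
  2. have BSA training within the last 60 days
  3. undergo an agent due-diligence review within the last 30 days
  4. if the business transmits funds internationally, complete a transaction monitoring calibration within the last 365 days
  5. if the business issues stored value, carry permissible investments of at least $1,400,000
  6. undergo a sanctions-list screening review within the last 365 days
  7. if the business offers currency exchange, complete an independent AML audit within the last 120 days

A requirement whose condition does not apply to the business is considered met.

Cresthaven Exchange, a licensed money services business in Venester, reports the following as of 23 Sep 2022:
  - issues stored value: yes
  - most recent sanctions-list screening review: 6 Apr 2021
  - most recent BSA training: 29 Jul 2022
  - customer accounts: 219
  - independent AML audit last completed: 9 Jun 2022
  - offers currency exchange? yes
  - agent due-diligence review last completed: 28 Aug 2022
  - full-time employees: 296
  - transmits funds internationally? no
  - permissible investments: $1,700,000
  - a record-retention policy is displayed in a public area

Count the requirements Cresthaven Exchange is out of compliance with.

1. record-retention policy present → met
2. BSA training 56 days ago vs limit 60 → met
3. agent due-diligence review 26 days ago vs limit 30 → met
4. condition 'transmits funds internationally' does not hold → requirement n/a → met
5. condition 'issues stored value' holds; permissible investments $1,700,000 ≥ $1,400,000 → met
6. sanctions-list screening review 535 days ago vs limit 365 → not met
7. condition 'offers currency exchange' holds; independent AML audit 106 days ago vs limit 120 → met
Not met: 1 of 7

1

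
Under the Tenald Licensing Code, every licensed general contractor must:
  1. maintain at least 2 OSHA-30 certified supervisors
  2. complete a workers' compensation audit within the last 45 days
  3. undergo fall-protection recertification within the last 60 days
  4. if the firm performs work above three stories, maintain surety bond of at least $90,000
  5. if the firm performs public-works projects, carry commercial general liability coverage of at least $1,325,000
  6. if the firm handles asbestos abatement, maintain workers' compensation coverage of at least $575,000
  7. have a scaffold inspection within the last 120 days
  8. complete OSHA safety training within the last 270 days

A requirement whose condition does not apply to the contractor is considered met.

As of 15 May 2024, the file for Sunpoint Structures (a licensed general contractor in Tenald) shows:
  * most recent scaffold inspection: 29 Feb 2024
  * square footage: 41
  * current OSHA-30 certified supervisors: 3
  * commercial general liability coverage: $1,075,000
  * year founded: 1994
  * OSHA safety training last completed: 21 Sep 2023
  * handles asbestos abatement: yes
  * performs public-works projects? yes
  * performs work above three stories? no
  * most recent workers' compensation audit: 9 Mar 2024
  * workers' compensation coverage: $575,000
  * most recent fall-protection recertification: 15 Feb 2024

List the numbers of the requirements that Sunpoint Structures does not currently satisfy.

1. OSHA-30 certified supervisors 3 ≥ 2 → met
2. workers' compensation audit 67 days ago vs limit 45 → not met
3. fall-protection recertification 90 days ago vs limit 60 → not met
4. condition 'performs work above three stories' does not hold → requirement n/a → met
5. condition 'performs public-works projects' holds; commercial general liability coverage $1,075,000 < $1,325,000 → not met
6. condition 'handles asbestos abatement' holds; workers' compensation coverage $575,000 ≥ $575,000 → met
7. scaffold inspection 76 days ago vs limit 120 → met
8. OSHA safety training 237 days ago vs limit 270 → met
Not met: 2, 3, 5

2, 3, 5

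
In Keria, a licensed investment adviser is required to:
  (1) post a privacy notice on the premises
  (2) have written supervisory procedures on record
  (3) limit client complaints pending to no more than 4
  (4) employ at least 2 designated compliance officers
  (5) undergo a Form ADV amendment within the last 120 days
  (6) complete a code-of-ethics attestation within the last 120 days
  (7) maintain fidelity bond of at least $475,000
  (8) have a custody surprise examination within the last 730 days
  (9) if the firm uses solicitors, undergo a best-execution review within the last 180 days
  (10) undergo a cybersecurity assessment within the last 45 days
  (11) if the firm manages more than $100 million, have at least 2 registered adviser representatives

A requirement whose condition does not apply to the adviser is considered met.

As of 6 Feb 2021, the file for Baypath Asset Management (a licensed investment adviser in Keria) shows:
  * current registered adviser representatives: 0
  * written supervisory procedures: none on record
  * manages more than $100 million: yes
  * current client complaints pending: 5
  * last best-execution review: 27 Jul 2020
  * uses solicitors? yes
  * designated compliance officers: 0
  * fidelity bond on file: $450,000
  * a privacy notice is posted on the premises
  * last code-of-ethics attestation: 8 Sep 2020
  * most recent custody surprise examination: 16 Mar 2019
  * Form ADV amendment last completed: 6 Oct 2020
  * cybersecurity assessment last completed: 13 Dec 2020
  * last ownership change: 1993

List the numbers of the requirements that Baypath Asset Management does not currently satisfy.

2, 3, 4, 5, 6, 7, 9, 10, 11

1. privacy notice present → met
2. written supervisory procedures absent → not met
3. client complaints pending 5 > 4 → not met
4. designated compliance officers 0 < 2 → not met
5. Form ADV amendment 123 days ago vs limit 120 → not met
6. code-of-ethics attestation 151 days ago vs limit 120 → not met
7. fidelity bond $450,000 < $475,000 → not met
8. custody surprise examination 693 days ago vs limit 730 → met
9. condition 'uses solicitors' holds; best-execution review 194 days ago vs limit 180 → not met
10. cybersecurity assessment 55 days ago vs limit 45 → not met
11. condition 'manages more than $100 million' holds; registered adviser representatives 0 < 2 → not met
Not met: 2, 3, 4, 5, 6, 7, 9, 10, 11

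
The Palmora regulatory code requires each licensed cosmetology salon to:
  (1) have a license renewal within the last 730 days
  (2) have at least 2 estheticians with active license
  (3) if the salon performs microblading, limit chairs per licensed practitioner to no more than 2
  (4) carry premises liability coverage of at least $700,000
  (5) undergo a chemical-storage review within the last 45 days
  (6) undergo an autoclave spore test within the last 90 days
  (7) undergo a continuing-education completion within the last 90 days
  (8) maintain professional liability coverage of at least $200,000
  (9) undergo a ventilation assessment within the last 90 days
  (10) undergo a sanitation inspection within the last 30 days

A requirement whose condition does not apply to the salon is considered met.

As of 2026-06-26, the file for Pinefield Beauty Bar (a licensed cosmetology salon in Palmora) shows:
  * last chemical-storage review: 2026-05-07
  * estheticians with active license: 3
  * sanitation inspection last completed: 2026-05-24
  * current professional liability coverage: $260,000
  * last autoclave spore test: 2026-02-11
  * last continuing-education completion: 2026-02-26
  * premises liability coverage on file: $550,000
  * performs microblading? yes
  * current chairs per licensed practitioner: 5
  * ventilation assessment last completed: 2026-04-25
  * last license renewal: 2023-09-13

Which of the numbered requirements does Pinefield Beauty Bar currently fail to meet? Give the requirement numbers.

1. license renewal 1017 days ago vs limit 730 → not met
2. estheticians with active license 3 ≥ 2 → met
3. condition 'performs microblading' holds; chairs per licensed practitioner 5 > 2 → not met
4. premises liability coverage $550,000 < $700,000 → not met
5. chemical-storage review 50 days ago vs limit 45 → not met
6. autoclave spore test 135 days ago vs limit 90 → not met
7. continuing-education completion 120 days ago vs limit 90 → not met
8. professional liability coverage $260,000 ≥ $200,000 → met
9. ventilation assessment 62 days ago vs limit 90 → met
10. sanitation inspection 33 days ago vs limit 30 → not met
Not met: 1, 3, 4, 5, 6, 7, 10

1, 3, 4, 5, 6, 7, 10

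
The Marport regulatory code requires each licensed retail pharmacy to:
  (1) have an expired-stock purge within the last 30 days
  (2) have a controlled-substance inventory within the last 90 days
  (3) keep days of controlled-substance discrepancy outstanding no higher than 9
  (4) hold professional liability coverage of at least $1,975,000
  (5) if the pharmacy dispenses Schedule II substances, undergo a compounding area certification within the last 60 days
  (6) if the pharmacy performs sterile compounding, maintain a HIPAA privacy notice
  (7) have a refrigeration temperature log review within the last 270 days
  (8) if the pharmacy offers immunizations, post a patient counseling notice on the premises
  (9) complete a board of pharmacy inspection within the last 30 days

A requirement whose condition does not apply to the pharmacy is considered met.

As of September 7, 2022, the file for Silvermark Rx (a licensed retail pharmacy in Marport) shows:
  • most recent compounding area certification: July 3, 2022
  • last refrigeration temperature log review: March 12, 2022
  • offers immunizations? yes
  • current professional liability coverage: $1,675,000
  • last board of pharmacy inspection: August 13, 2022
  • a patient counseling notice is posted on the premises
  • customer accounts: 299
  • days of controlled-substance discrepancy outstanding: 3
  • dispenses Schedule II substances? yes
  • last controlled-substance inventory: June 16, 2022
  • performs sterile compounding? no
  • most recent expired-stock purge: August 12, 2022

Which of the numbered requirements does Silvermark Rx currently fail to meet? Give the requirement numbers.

4, 5

1. expired-stock purge 26 days ago vs limit 30 → met
2. controlled-substance inventory 83 days ago vs limit 90 → met
3. days of controlled-substance discrepancy outstanding 3 ≤ 9 → met
4. professional liability coverage $1,675,000 < $1,975,000 → not met
5. condition 'dispenses Schedule II substances' holds; compounding area certification 66 days ago vs limit 60 → not met
6. condition 'performs sterile compounding' does not hold → requirement n/a → met
7. refrigeration temperature log review 179 days ago vs limit 270 → met
8. condition 'offers immunizations' holds; patient counseling notice present → met
9. board of pharmacy inspection 25 days ago vs limit 30 → met
Not met: 4, 5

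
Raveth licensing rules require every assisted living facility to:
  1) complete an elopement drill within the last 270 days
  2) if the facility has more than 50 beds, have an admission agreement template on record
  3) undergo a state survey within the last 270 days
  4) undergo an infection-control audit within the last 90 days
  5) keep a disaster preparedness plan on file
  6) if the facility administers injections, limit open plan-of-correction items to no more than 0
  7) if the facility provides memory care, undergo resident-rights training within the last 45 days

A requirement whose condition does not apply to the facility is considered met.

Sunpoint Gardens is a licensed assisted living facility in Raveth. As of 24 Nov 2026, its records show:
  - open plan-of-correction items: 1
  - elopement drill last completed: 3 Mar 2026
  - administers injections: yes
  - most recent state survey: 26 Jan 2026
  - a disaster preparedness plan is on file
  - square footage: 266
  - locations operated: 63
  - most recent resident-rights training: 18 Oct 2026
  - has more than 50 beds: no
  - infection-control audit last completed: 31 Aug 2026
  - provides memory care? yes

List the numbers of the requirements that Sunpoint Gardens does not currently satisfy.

1. elopement drill 266 days ago vs limit 270 → met
2. condition 'has more than 50 beds' does not hold → requirement n/a → met
3. state survey 302 days ago vs limit 270 → not met
4. infection-control audit 85 days ago vs limit 90 → met
5. disaster preparedness plan present → met
6. condition 'administers injections' holds; open plan-of-correction items 1 > 0 → not met
7. condition 'provides memory care' holds; resident-rights training 37 days ago vs limit 45 → met
Not met: 3, 6

3, 6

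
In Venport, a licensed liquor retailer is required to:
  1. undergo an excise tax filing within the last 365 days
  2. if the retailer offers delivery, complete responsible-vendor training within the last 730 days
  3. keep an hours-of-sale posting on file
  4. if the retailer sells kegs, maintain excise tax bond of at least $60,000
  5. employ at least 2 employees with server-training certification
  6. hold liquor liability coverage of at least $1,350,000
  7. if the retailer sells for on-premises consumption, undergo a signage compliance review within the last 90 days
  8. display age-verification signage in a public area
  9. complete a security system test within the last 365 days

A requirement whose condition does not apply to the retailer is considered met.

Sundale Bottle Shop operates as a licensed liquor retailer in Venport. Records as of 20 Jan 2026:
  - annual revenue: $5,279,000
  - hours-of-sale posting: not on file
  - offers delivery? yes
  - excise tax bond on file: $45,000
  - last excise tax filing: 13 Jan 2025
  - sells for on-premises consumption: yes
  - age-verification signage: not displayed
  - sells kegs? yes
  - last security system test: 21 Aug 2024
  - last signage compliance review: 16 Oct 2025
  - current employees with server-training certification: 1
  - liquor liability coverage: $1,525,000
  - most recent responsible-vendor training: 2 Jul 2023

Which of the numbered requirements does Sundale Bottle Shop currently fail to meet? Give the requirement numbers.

1. excise tax filing 372 days ago vs limit 365 → not met
2. condition 'offers delivery' holds; responsible-vendor training 933 days ago vs limit 730 → not met
3. hours-of-sale posting absent → not met
4. condition 'sells kegs' holds; excise tax bond $45,000 < $60,000 → not met
5. employees with server-training certification 1 < 2 → not met
6. liquor liability coverage $1,525,000 ≥ $1,350,000 → met
7. condition 'sells for on-premises consumption' holds; signage compliance review 96 days ago vs limit 90 → not met
8. age-verification signage absent → not met
9. security system test 517 days ago vs limit 365 → not met
Not met: 1, 2, 3, 4, 5, 7, 8, 9

1, 2, 3, 4, 5, 7, 8, 9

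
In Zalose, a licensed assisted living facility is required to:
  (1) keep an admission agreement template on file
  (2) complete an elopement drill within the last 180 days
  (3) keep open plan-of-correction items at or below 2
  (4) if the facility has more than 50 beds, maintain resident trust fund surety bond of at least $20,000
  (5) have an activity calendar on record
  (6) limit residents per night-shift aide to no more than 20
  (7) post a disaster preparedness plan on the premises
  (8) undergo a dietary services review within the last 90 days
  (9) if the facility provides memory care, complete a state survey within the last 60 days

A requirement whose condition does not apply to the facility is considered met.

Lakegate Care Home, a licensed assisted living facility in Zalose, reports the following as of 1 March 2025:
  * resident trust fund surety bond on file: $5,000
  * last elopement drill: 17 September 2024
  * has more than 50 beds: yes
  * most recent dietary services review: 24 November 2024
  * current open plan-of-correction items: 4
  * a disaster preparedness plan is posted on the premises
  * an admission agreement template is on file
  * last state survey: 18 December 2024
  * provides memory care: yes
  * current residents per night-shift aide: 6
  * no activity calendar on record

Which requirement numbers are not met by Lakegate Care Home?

1. admission agreement template present → met
2. elopement drill 165 days ago vs limit 180 → met
3. open plan-of-correction items 4 > 2 → not met
4. condition 'has more than 50 beds' holds; resident trust fund surety bond $5,000 < $20,000 → not met
5. activity calendar absent → not met
6. residents per night-shift aide 6 ≤ 20 → met
7. disaster preparedness plan present → met
8. dietary services review 97 days ago vs limit 90 → not met
9. condition 'provides memory care' holds; state survey 73 days ago vs limit 60 → not met
Not met: 3, 4, 5, 8, 9

3, 4, 5, 8, 9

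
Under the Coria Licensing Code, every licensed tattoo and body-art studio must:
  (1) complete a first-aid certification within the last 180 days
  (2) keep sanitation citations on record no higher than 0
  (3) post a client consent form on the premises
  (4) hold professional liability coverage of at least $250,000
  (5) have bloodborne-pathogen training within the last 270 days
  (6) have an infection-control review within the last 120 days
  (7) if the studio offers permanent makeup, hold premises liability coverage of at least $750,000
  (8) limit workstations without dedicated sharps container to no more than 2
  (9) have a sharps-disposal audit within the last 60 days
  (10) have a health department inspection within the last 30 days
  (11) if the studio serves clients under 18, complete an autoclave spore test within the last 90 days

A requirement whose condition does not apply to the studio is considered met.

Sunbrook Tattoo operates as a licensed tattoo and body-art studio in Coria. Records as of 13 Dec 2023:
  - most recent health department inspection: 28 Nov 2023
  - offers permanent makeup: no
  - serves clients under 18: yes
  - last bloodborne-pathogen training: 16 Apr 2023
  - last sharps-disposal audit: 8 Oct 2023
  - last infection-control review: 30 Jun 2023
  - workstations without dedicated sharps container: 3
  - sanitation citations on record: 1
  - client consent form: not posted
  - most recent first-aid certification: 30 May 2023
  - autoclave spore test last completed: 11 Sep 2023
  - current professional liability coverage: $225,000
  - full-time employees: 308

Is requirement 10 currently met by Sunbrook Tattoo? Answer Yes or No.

10. health department inspection 15 days ago vs limit 30 → met

Yes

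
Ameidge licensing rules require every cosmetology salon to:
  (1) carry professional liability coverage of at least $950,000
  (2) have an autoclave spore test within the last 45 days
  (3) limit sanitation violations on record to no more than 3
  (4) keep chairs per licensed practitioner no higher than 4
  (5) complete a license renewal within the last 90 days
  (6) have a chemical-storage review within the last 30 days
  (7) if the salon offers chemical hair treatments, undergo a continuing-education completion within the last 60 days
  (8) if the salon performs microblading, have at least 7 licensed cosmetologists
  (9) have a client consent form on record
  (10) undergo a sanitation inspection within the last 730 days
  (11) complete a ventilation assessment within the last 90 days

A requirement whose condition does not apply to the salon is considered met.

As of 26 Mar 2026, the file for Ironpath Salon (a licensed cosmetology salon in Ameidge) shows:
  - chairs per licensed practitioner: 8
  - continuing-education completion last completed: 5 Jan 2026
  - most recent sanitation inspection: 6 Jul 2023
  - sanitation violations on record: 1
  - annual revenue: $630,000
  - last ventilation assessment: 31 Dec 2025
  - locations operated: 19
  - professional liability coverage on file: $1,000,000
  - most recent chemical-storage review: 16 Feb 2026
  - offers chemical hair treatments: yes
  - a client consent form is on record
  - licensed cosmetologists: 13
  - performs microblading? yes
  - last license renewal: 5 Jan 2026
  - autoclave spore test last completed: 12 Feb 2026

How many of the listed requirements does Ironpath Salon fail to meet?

4

1. professional liability coverage $1,000,000 ≥ $950,000 → met
2. autoclave spore test 42 days ago vs limit 45 → met
3. sanitation violations on record 1 ≤ 3 → met
4. chairs per licensed practitioner 8 > 4 → not met
5. license renewal 80 days ago vs limit 90 → met
6. chemical-storage review 38 days ago vs limit 30 → not met
7. condition 'offers chemical hair treatments' holds; continuing-education completion 80 days ago vs limit 60 → not met
8. condition 'performs microblading' holds; licensed cosmetologists 13 ≥ 7 → met
9. client consent form present → met
10. sanitation inspection 994 days ago vs limit 730 → not met
11. ventilation assessment 85 days ago vs limit 90 → met
Not met: 4 of 11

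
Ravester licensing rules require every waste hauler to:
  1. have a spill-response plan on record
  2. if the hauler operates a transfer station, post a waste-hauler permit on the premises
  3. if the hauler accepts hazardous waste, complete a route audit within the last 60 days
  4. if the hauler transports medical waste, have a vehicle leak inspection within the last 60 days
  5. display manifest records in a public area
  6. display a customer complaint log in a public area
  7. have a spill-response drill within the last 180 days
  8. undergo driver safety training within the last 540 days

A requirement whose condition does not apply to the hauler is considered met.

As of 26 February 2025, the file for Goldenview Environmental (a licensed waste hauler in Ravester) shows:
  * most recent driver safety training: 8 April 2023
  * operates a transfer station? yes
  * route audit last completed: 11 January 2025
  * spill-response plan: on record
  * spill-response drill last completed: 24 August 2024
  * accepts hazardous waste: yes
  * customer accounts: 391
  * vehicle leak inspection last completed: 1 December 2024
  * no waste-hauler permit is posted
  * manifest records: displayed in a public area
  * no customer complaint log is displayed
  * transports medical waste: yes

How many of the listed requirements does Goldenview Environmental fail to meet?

5

1. spill-response plan present → met
2. condition 'operates a transfer station' holds; waste-hauler permit absent → not met
3. condition 'accepts hazardous waste' holds; route audit 46 days ago vs limit 60 → met
4. condition 'transports medical waste' holds; vehicle leak inspection 87 days ago vs limit 60 → not met
5. manifest records present → met
6. customer complaint log absent → not met
7. spill-response drill 186 days ago vs limit 180 → not met
8. driver safety training 690 days ago vs limit 540 → not met
Not met: 5 of 8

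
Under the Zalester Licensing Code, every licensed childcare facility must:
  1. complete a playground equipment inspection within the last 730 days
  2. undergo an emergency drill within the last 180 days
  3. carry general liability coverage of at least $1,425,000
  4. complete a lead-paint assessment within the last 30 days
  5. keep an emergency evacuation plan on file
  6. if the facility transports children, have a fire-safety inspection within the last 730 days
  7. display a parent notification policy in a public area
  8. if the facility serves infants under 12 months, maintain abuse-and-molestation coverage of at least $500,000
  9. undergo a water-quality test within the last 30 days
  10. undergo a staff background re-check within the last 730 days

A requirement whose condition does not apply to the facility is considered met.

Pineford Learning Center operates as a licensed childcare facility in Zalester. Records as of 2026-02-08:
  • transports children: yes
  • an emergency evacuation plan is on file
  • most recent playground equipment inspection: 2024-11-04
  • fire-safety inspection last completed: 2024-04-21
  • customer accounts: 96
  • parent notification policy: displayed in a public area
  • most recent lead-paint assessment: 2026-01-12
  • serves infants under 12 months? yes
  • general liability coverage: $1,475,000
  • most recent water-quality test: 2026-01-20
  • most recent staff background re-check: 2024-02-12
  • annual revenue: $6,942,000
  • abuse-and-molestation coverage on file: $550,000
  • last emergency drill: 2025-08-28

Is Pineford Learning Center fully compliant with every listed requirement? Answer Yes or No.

1. playground equipment inspection 461 days ago vs limit 730 → met
2. emergency drill 164 days ago vs limit 180 → met
3. general liability coverage $1,475,000 ≥ $1,425,000 → met
4. lead-paint assessment 27 days ago vs limit 30 → met
5. emergency evacuation plan present → met
6. condition 'transports children' holds; fire-safety inspection 658 days ago vs limit 730 → met
7. parent notification policy present → met
8. condition 'serves infants under 12 months' holds; abuse-and-molestation coverage $550,000 ≥ $500,000 → met
9. water-quality test 19 days ago vs limit 30 → met
10. staff background re-check 727 days ago vs limit 730 → met
All met.

Yes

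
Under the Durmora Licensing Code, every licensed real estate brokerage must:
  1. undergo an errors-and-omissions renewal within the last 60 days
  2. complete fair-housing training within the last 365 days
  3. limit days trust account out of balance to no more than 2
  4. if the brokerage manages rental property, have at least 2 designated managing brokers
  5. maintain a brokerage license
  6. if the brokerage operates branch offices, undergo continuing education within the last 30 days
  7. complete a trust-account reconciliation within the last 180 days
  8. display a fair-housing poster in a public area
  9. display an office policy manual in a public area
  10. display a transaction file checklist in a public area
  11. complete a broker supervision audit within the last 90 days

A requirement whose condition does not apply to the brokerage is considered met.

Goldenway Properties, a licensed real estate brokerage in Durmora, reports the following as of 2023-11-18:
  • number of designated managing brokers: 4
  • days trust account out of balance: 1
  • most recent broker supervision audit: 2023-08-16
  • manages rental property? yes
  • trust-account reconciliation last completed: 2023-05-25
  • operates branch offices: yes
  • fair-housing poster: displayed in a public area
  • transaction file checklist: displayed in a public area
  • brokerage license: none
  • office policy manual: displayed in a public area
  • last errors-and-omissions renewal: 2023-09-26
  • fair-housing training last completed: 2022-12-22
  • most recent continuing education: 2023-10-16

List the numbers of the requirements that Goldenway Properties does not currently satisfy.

5, 6, 11

1. errors-and-omissions renewal 53 days ago vs limit 60 → met
2. fair-housing training 331 days ago vs limit 365 → met
3. days trust account out of balance 1 ≤ 2 → met
4. condition 'manages rental property' holds; designated managing brokers 4 ≥ 2 → met
5. brokerage license absent → not met
6. condition 'operates branch offices' holds; continuing education 33 days ago vs limit 30 → not met
7. trust-account reconciliation 177 days ago vs limit 180 → met
8. fair-housing poster present → met
9. office policy manual present → met
10. transaction file checklist present → met
11. broker supervision audit 94 days ago vs limit 90 → not met
Not met: 5, 6, 11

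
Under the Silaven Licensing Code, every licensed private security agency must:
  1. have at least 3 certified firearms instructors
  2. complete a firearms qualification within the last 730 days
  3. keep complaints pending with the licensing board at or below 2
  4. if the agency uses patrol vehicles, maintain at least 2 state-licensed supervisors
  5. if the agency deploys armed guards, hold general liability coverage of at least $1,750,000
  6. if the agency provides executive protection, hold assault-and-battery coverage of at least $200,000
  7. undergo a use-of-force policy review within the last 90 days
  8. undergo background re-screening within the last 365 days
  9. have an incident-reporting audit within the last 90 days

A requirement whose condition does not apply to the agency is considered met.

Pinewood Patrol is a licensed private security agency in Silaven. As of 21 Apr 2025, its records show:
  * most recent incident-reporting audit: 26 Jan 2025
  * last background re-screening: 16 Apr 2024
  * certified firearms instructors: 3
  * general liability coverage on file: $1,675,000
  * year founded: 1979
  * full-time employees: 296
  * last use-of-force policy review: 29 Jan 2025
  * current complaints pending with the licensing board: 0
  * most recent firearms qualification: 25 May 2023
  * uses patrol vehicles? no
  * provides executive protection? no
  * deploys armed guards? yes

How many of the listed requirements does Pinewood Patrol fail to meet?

1. certified firearms instructors 3 ≥ 3 → met
2. firearms qualification 697 days ago vs limit 730 → met
3. complaints pending with the licensing board 0 ≤ 2 → met
4. condition 'uses patrol vehicles' does not hold → requirement n/a → met
5. condition 'deploys armed guards' holds; general liability coverage $1,675,000 < $1,750,000 → not met
6. condition 'provides executive protection' does not hold → requirement n/a → met
7. use-of-force policy review 82 days ago vs limit 90 → met
8. background re-screening 370 days ago vs limit 365 → not met
9. incident-reporting audit 85 days ago vs limit 90 → met
Not met: 2 of 9

2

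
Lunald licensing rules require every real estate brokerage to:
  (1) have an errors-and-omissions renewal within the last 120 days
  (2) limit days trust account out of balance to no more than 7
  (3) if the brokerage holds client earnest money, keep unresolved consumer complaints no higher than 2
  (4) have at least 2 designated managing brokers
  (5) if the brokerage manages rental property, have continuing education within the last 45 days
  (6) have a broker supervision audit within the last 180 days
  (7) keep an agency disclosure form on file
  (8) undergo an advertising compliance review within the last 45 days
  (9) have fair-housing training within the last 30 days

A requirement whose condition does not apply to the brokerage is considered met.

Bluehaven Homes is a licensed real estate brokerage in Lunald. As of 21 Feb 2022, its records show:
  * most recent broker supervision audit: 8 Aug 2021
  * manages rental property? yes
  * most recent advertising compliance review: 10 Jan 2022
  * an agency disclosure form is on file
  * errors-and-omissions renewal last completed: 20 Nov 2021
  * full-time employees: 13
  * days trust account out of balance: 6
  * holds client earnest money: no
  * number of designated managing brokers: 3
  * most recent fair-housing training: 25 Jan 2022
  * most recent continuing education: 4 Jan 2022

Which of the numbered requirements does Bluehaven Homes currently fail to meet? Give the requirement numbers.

1. errors-and-omissions renewal 93 days ago vs limit 120 → met
2. days trust account out of balance 6 ≤ 7 → met
3. condition 'holds client earnest money' does not hold → requirement n/a → met
4. designated managing brokers 3 ≥ 2 → met
5. condition 'manages rental property' holds; continuing education 48 days ago vs limit 45 → not met
6. broker supervision audit 197 days ago vs limit 180 → not met
7. agency disclosure form present → met
8. advertising compliance review 42 days ago vs limit 45 → met
9. fair-housing training 27 days ago vs limit 30 → met
Not met: 5, 6

5, 6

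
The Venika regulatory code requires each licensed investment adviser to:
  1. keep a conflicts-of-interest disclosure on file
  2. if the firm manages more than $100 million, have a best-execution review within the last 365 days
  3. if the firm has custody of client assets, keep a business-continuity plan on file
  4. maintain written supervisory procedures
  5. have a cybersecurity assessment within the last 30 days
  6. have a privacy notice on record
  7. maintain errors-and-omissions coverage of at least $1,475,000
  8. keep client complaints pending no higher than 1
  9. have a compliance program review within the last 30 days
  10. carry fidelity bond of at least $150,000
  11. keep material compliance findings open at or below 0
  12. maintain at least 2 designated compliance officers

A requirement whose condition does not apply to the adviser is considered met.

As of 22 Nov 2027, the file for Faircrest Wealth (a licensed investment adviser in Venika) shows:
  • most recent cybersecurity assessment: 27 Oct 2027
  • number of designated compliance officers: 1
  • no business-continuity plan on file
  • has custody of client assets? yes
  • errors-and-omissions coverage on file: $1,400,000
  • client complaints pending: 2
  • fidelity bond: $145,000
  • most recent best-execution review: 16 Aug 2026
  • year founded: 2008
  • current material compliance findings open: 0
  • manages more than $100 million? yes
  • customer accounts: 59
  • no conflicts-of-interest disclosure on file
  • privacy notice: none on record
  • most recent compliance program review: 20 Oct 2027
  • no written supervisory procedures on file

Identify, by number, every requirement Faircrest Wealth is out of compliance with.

1, 2, 3, 4, 6, 7, 8, 9, 10, 12

1. conflicts-of-interest disclosure absent → not met
2. condition 'manages more than $100 million' holds; best-execution review 463 days ago vs limit 365 → not met
3. condition 'has custody of client assets' holds; business-continuity plan absent → not met
4. written supervisory procedures absent → not met
5. cybersecurity assessment 26 days ago vs limit 30 → met
6. privacy notice absent → not met
7. errors-and-omissions coverage $1,400,000 < $1,475,000 → not met
8. client complaints pending 2 > 1 → not met
9. compliance program review 33 days ago vs limit 30 → not met
10. fidelity bond $145,000 < $150,000 → not met
11. material compliance findings open 0 ≤ 0 → met
12. designated compliance officers 1 < 2 → not met
Not met: 1, 2, 3, 4, 6, 7, 8, 9, 10, 12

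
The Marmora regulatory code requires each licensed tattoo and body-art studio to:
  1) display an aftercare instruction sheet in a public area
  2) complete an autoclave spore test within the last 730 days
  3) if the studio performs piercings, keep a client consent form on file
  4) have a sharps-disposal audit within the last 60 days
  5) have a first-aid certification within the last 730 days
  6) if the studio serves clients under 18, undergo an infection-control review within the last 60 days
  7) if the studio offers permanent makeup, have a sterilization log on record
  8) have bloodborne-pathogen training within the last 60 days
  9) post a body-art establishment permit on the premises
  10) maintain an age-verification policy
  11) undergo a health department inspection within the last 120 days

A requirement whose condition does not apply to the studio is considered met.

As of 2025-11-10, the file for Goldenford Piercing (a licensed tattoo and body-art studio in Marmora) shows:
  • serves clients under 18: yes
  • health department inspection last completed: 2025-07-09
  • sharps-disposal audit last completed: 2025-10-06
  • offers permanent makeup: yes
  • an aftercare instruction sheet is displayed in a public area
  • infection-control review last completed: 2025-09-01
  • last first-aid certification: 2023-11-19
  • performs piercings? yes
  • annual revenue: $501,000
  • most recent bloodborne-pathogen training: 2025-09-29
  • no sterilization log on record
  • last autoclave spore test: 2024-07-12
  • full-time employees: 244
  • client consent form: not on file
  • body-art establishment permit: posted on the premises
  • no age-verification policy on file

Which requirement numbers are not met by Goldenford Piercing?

3, 6, 7, 10, 11

1. aftercare instruction sheet present → met
2. autoclave spore test 486 days ago vs limit 730 → met
3. condition 'performs piercings' holds; client consent form absent → not met
4. sharps-disposal audit 35 days ago vs limit 60 → met
5. first-aid certification 722 days ago vs limit 730 → met
6. condition 'serves clients under 18' holds; infection-control review 70 days ago vs limit 60 → not met
7. condition 'offers permanent makeup' holds; sterilization log absent → not met
8. bloodborne-pathogen training 42 days ago vs limit 60 → met
9. body-art establishment permit present → met
10. age-verification policy absent → not met
11. health department inspection 124 days ago vs limit 120 → not met
Not met: 3, 6, 7, 10, 11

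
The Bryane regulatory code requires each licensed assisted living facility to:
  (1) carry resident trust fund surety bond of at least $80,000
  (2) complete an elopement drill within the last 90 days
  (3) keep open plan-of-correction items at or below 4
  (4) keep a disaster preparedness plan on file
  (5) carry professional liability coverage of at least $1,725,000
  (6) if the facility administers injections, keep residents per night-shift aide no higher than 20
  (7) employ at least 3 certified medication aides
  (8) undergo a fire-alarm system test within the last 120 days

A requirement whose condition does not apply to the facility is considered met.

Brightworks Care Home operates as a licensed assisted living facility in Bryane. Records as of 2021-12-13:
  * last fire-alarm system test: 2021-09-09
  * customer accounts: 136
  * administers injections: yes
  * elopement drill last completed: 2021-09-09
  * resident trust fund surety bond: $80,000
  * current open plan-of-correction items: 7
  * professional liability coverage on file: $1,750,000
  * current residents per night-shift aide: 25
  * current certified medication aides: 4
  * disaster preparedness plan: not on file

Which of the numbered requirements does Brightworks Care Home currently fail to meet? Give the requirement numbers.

1. resident trust fund surety bond $80,000 ≥ $80,000 → met
2. elopement drill 95 days ago vs limit 90 → not met
3. open plan-of-correction items 7 > 4 → not met
4. disaster preparedness plan absent → not met
5. professional liability coverage $1,750,000 ≥ $1,725,000 → met
6. condition 'administers injections' holds; residents per night-shift aide 25 > 20 → not met
7. certified medication aides 4 ≥ 3 → met
8. fire-alarm system test 95 days ago vs limit 120 → met
Not met: 2, 3, 4, 6

2, 3, 4, 6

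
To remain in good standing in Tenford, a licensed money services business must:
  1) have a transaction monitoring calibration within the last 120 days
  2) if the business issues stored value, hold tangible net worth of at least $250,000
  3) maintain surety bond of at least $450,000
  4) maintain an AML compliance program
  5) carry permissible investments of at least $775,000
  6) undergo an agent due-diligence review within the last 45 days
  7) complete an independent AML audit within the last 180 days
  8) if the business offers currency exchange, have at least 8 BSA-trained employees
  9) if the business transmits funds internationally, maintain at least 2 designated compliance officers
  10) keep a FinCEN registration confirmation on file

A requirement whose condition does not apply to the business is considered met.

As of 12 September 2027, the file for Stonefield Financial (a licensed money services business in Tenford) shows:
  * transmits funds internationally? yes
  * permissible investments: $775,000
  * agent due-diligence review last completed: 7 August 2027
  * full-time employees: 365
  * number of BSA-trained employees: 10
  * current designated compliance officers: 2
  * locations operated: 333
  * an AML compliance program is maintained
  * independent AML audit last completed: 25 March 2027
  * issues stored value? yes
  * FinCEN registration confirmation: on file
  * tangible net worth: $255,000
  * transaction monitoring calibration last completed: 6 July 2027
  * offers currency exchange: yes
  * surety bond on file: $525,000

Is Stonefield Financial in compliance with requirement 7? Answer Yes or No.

Yes

7. independent AML audit 171 days ago vs limit 180 → met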